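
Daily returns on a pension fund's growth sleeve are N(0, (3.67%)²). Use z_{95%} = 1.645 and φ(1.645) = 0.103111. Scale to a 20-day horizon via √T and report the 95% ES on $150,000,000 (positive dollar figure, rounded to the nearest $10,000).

σ_{20d} = 3.67% × √20 = 16.413%.
ES multiplier = φ(z)/(1−α) = 0.103111/0.05 = 2.062.
ES = 16.413% × 2.062 = 33.844%; on $150,000,000: $50,766,000.

$50,770,000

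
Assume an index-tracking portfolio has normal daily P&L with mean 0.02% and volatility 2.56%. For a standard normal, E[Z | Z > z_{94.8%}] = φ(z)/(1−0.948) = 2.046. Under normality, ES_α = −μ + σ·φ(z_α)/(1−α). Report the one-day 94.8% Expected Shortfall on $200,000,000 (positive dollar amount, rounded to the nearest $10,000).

ES = −(0.02%) + 2.56% × 2.046 = 5.218%.
On $200,000,000: 0.05218 × $200,000,000 = $10,436,000.

$10,440,000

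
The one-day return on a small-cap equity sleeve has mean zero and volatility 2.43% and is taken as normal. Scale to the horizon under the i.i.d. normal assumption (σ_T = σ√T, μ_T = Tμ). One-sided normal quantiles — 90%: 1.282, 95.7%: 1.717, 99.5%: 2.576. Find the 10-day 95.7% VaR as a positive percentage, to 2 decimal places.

13.19%

σ_{10d} = 2.43% × √10 = 7.684%.
VaR = 1.717 × 7.684% = 13.193%.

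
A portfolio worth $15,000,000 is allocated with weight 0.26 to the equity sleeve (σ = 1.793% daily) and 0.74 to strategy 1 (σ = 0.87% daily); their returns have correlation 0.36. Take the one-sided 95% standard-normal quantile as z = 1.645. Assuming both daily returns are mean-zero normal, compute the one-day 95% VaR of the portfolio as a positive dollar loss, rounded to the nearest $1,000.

$227,000

σ_p² = 0.26²·1.793² + 0.74²·0.87² + 2·0.36·0.26·0.74·1.793·0.87 = 0.8479 (%²).
σ_p = √0.8479 = 0.921%.
VaR = 1.645 × 0.921% = 1.515%; on $15,000,000 that is $227,250.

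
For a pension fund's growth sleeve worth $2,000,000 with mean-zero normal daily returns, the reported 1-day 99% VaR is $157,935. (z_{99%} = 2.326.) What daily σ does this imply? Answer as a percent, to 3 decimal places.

3.395%

VaR as a fraction: $157,935 / $2,000,000 = 7.897%.
σ = VaR / z = 7.897% / 2.326 = 3.395%.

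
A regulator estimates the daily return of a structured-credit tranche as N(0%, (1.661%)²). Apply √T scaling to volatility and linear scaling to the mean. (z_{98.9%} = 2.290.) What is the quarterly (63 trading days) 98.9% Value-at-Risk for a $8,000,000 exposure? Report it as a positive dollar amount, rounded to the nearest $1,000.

σ_{63d} = 1.661% × √63 = 13.184%.
VaR = 2.290 × 13.184% = 30.191%.
On $8,000,000: 0.30191 × $8,000,000 = $2,415,280.

$2,415,000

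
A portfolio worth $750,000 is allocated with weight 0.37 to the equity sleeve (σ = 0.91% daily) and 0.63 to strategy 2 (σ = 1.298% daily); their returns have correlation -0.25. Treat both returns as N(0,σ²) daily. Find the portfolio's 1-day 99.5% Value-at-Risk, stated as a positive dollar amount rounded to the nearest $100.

$15,500

σ_p² = 0.37²·0.91² + 0.63²·1.298² + 2·-0.25·0.37·0.63·0.91·1.298 = 0.6444 (%²).
σ_p = √0.6444 = 0.803%.
At 99.5%, z = 2.576.
VaR = 2.576 × 0.803% = 2.069%; on $750,000 that is $15,518.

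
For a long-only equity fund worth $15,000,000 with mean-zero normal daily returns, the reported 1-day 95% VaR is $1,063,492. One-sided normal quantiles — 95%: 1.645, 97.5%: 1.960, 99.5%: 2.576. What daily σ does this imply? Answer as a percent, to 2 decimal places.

4.31%

VaR as a fraction: $1,063,492 / $15,000,000 = 7.090%.
σ = VaR / z = 7.090% / 1.645 = 4.310%.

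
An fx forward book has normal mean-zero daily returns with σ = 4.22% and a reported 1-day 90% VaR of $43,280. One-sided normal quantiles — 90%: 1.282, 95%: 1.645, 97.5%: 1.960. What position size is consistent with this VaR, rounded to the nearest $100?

$800,000

VaR as a fraction of value: z·σ = 1.282 × 4.22% = 5.41004%.
Position = $43,280 / 0.0541004 = $799,994.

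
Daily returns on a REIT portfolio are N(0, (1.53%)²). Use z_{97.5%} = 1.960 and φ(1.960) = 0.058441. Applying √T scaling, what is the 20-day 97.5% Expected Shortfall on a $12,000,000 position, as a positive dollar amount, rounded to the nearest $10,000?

$1,920,000

σ_{20d} = 1.53% × √20 = 6.842%.
ES multiplier = φ(z)/(1−α) = 0.058441/0.025 = 2.338.
ES = 6.842% × 2.338 = 15.997%; on $12,000,000: $1,919,640.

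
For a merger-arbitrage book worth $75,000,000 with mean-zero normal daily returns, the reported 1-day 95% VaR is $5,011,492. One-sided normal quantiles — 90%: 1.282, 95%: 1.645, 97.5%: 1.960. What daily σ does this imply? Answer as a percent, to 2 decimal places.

4.06%

VaR as a fraction: $5,011,492 / $75,000,000 = 6.682%.
σ = VaR / z = 6.682% / 1.645 = 4.062%.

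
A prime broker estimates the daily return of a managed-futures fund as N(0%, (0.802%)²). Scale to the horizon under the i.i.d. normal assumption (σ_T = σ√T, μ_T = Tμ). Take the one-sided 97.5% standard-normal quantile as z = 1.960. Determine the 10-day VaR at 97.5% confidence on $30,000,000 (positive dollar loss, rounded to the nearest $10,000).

$1,490,000

σ_{10d} = 0.802% × √10 = 2.536%.
VaR = 1.960 × 2.536% = 4.971%.
On $30,000,000: 0.04971 × $30,000,000 = $1,491,300.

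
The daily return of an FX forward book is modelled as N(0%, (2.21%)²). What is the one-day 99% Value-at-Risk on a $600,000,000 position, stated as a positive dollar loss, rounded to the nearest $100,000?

$30,800,000

At 99% one-sided, z = 2.326.
VaR = z·σ = 2.326 × 2.21% = 5.140%.
On $600,000,000: 0.05140 × $600,000,000 = $30,840,000.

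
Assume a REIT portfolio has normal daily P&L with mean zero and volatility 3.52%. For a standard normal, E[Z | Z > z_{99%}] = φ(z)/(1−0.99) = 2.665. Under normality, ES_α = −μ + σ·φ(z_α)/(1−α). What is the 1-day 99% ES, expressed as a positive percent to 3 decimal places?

9.381%

ES = 3.52% × 2.665 = 9.381%.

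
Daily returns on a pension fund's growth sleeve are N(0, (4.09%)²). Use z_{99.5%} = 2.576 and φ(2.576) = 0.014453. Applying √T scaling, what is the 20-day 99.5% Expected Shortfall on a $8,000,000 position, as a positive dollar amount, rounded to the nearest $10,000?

$4,230,000

σ_{20d} = 4.09% × √20 = 18.291%.
ES multiplier = φ(z)/(1−α) = 0.014453/0.005 = 2.891.
ES = 18.291% × 2.891 = 52.879%; on $8,000,000: $4,230,320.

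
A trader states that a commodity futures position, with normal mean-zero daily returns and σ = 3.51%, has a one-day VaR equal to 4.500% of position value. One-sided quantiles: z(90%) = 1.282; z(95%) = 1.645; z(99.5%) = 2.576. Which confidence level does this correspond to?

90%

Implied z = VaR/σ = 4.500 / 3.51 = 1.282.
This matches z(90%) = 1.282.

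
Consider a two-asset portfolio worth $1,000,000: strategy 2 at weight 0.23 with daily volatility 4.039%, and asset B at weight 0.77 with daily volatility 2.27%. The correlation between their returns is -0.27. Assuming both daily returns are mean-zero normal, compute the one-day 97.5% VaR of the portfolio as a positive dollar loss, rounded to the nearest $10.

σ_p² = 0.23²·4.039² + 0.77²·2.27² + 2·-0.27·0.23·0.77·4.039·2.27 = 3.0413 (%²).
σ_p = √3.0413 = 1.744%.
At 97.5%, z = 1.960.
VaR = 1.960 × 1.744% = 3.418%; on $1,000,000 that is $34,180.

$34,180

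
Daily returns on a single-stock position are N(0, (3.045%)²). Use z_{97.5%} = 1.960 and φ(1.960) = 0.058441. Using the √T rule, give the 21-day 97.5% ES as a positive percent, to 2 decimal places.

32.62%

σ_{21d} = 3.045% × √21 = 13.954%.
ES multiplier = φ(z)/(1−α) = 0.058441/0.025 = 2.338.
ES = 13.954% × 2.338 = 32.624%.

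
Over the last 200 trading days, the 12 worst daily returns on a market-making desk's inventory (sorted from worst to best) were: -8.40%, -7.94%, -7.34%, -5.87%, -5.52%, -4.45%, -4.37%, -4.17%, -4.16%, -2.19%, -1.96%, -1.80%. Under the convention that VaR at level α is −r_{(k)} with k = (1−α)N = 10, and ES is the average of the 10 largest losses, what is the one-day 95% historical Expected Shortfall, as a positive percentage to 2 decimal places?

5.44%

The 10 worst returns sum to -54.41%.
ES = −(-54.41%) / 10 = 5.441% ≈ 5.44%.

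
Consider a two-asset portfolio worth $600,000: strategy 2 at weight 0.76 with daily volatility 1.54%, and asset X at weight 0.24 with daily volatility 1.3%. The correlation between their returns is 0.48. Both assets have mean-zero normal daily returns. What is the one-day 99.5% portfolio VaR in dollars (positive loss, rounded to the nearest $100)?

$20,800

σ_p² = 0.76²·1.54² + 0.24²·1.3² + 2·0.48·0.76·0.24·1.54·1.3 = 1.8177 (%²).
σ_p = √1.8177 = 1.348%.
At 99.5%, z = 2.576.
VaR = 2.576 × 1.348% = 3.472%; on $600,000 that is $20,832.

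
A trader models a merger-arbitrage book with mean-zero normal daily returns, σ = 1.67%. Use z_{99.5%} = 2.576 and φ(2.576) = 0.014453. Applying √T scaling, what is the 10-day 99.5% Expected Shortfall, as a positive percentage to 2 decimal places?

15.27%

σ_{10d} = 1.67% × √10 = 5.281%.
ES multiplier = φ(z)/(1−α) = 0.014453/0.005 = 2.891.
ES = 5.281% × 2.891 = 15.267%.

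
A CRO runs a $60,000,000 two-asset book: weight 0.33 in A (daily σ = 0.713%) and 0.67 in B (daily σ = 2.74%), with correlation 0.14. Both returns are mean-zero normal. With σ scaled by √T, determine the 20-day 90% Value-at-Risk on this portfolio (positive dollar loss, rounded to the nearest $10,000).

$6,480,000

σ_p = √(0.33²·0.713² + 0.67²·2.74² + 2·0.14·0.33·0.67·0.713·2.74) = 1.883%.
σ_{20d} = 1.883% × √20 = 8.421%.
z(90%) = 1.282.
VaR = 1.282 × 8.421% = 10.796%; on $60,000,000 that is $6,477,600.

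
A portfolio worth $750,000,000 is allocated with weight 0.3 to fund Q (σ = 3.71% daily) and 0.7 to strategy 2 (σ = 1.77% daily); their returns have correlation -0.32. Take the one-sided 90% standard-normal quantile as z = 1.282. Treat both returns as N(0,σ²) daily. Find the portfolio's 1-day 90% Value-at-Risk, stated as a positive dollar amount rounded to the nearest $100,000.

σ_p² = 0.3²·3.71² + 0.7²·1.77² + 2·-0.32·0.3·0.7·3.71·1.77 = 1.8913 (%²).
σ_p = √1.8913 = 1.375%.
VaR = 1.282 × 1.375% = 1.763%; on $750,000,000 that is $13,222,500.

$13,200,000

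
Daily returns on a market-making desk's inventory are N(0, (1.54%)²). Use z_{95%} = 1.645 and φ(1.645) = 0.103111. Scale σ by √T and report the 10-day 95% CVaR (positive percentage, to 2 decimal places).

10.04%

σ_{10d} = 1.54% × √10 = 4.870%.
ES multiplier = φ(z)/(1−α) = 0.103111/0.05 = 2.062.
ES = 4.870% × 2.062 = 10.042%.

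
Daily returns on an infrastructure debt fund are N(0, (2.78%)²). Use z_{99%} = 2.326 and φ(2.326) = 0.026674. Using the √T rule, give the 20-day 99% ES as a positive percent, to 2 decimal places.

σ_{20d} = 2.78% × √20 = 12.433%.
ES multiplier = φ(z)/(1−α) = 0.026674/0.01 = 2.667.
ES = 12.433% × 2.667 = 33.159%.

33.16%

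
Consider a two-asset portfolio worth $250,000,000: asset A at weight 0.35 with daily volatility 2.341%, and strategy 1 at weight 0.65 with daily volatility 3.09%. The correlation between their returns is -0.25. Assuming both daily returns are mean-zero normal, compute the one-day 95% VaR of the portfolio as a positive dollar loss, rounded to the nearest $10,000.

$8,100,000

σ_p² = 0.35²·2.341² + 0.65²·3.09² + 2·-0.25·0.35·0.65·2.341·3.09 = 3.8826 (%²).
σ_p = √3.8826 = 1.970%.
At 95%, z = 1.645.
VaR = 1.645 × 1.970% = 3.241%; on $250,000,000 that is $8,102,500.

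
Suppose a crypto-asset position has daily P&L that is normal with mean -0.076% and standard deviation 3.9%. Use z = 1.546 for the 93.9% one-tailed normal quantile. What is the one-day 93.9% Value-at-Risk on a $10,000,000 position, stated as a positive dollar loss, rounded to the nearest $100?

VaR = −μ + z·σ = −(-0.076%) + 1.546 × 3.9% = 6.105%.
On $10,000,000: 0.06105 × $10,000,000 = $610,500.

$610,500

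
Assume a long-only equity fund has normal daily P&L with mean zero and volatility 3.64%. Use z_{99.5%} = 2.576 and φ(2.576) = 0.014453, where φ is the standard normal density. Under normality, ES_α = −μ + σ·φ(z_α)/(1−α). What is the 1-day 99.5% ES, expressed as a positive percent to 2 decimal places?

Tail multiplier: φ(z)/(1−α) = 0.014453 / 0.005 = 2.891.
ES = 3.64% × 2.891 = 10.523%.

10.52%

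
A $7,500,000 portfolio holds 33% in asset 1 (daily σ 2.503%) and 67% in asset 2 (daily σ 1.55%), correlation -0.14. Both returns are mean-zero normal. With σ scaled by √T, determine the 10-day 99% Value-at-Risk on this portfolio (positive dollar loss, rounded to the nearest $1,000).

σ_p = √(0.33²·2.503² + 0.67²·1.55² + 2·-0.14·0.33·0.67·2.503·1.55) = 1.233%.
σ_{10d} = 1.233% × √10 = 3.899%.
z(99%) = 2.326.
VaR = 2.326 × 3.899% = 9.069%; on $7,500,000 that is $680,175.

$680,000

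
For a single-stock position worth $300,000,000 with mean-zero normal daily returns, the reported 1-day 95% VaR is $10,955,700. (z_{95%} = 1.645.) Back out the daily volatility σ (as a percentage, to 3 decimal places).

VaR as a fraction: $10,955,700 / $300,000,000 = 3.652%.
σ = VaR / z = 3.652% / 1.645 = 2.220%.

2.220%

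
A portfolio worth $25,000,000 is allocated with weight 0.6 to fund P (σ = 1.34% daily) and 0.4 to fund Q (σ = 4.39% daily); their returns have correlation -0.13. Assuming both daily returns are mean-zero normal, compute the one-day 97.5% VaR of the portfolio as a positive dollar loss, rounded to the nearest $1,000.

σ_p² = 0.6²·1.34² + 0.4²·4.39² + 2·-0.13·0.6·0.4·1.34·4.39 = 3.3629 (%²).
σ_p = √3.3629 = 1.834%.
At 97.5%, z = 1.960.
VaR = 1.960 × 1.834% = 3.595%; on $25,000,000 that is $898,750.

$899,000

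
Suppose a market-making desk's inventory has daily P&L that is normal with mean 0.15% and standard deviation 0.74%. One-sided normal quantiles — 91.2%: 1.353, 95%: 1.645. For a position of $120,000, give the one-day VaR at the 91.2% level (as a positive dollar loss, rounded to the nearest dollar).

$1,021

VaR = −μ + z·σ = −(0.15%) + 1.353 × 0.74% = 0.851%.
On $120,000: 0.00851 × $120,000 = $1,021.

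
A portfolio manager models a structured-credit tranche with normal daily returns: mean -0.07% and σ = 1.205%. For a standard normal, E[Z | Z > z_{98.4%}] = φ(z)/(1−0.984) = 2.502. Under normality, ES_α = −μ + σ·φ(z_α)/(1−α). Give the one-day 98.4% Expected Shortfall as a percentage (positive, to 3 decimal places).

ES = −(-0.07%) + 1.205% × 2.502 = 3.085%.

3.085%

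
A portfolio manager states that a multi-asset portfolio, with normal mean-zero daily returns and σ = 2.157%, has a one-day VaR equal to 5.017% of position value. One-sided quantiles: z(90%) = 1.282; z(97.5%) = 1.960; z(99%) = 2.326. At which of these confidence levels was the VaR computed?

Implied z = VaR/σ = 5.017 / 2.157 = 2.326.
This matches z(99%) = 2.326.

99%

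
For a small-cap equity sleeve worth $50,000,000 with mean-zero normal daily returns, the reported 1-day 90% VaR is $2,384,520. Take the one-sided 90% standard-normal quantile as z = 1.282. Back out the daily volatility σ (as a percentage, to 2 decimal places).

VaR as a fraction: $2,384,520 / $50,000,000 = 4.769%.
σ = VaR / z = 4.769% / 1.282 = 3.720%.

3.72%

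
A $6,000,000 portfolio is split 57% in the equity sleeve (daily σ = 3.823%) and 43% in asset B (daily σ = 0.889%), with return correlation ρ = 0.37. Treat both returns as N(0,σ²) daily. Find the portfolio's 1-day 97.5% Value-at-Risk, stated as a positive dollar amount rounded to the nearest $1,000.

$276,000

σ_p² = 0.57²·3.823² + 0.43²·0.889² + 2·0.37·0.57·0.43·3.823·0.889 = 5.5111 (%²).
σ_p = √5.5111 = 2.348%.
At 97.5%, z = 1.960.
VaR = 1.960 × 2.348% = 4.602%; on $6,000,000 that is $276,120.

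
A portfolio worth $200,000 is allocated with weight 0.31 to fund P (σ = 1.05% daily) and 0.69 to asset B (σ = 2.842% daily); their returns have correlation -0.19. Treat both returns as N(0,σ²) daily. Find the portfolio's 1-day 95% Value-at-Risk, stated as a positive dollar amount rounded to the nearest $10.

σ_p² = 0.31²·1.05² + 0.69²·2.842² + 2·-0.19·0.31·0.69·1.05·2.842 = 3.7088 (%²).
σ_p = √3.7088 = 1.926%.
At 95%, z = 1.645.
VaR = 1.645 × 1.926% = 3.168%; on $200,000 that is $6,336.

$6,340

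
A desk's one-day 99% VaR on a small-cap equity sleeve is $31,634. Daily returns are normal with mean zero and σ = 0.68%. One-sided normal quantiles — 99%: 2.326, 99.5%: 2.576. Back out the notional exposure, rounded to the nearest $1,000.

$2,000,000

VaR as a fraction of value: z·σ = 2.326 × 0.68% = 1.58168%.
Position = $31,634 / 0.0158168 = $2,000,025.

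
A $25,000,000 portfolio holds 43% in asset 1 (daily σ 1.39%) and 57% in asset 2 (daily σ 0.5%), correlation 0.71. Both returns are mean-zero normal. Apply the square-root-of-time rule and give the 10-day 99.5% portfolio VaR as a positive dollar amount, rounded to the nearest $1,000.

$1,680,000

σ_p = √(0.43²·1.39² + 0.57²·0.5² + 2·0.71·0.43·0.57·1.39·0.5) = 0.825%.
σ_{10d} = 0.825% × √10 = 2.609%.
z(99.5%) = 2.576.
VaR = 2.576 × 2.609% = 6.721%; on $25,000,000 that is $1,680,250.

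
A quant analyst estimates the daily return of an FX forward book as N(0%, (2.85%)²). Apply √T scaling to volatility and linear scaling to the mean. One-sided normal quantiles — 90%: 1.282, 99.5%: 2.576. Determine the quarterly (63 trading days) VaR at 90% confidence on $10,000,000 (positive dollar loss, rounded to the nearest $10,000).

σ_{63d} = 2.85% × √63 = 22.621%.
VaR = 1.282 × 22.621% = 29.000%.
On $10,000,000: 0.29000 × $10,000,000 = $2,900,000.

$2,900,000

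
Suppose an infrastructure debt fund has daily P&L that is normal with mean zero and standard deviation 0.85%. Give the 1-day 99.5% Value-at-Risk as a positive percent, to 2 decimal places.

At 99.5% one-sided, z = 2.576.
VaR = z·σ = 2.576 × 0.85% = 2.190%.

2.19%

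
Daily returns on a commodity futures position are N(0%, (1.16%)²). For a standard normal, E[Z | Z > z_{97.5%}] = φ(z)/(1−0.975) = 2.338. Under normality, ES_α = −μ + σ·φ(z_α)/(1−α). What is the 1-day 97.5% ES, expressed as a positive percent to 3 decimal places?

ES = 1.16% × 2.338 = 2.712%.

2.712%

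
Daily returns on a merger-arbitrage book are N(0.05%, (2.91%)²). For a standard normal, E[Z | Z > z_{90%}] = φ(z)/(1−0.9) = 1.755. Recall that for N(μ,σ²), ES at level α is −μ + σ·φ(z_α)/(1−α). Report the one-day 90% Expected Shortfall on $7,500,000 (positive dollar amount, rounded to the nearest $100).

$379,300

ES = −(0.05%) + 2.91% × 1.755 = 5.057%.
On $7,500,000: 0.05057 × $7,500,000 = $379,275.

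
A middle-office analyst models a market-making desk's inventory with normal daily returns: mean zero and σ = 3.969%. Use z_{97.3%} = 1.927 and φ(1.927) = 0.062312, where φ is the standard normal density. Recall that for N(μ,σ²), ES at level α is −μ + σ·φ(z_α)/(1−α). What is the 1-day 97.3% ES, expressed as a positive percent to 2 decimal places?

9.16%

Tail multiplier: φ(z)/(1−α) = 0.062312 / 0.027 = 2.308.
ES = 3.969% × 2.308 = 9.160%.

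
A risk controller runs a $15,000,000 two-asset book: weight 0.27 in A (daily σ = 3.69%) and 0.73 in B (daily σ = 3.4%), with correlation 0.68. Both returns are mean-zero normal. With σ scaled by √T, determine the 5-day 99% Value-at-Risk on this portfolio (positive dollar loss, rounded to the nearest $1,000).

σ_p = √(0.27²·3.69² + 0.73²·3.4² + 2·0.68·0.27·0.73·3.69·3.4) = 3.243%.
σ_{5d} = 3.243% × √5 = 7.252%.
z(99%) = 2.326.
VaR = 2.326 × 7.252% = 16.868%; on $15,000,000 that is $2,530,200.

$2,530,000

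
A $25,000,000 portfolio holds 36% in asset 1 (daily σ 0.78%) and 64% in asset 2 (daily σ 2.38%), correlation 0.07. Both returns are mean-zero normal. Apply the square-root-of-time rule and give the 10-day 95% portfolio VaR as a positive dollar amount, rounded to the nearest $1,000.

σ_p = √(0.36²·0.78² + 0.64²·2.38² + 2·0.07·0.36·0.64·0.78·2.38) = 1.568%.
σ_{10d} = 1.568% × √10 = 4.958%.
z(95%) = 1.645.
VaR = 1.645 × 4.958% = 8.156%; on $25,000,000 that is $2,039,000.

$2,039,000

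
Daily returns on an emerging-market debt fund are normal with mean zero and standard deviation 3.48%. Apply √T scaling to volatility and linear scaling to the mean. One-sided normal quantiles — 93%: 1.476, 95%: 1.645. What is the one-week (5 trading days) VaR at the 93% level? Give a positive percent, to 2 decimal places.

σ_{5d} = 3.48% × √5 = 7.782%.
VaR = 1.476 × 7.782% = 11.486%.

11.49%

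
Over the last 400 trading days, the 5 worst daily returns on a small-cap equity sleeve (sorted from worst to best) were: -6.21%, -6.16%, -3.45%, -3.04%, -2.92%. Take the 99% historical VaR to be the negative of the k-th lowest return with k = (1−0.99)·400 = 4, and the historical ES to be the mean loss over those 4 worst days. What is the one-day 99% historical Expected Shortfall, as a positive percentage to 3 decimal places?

The 4 worst returns sum to -18.86%.
ES = −(-18.86%) / 4 = 4.715%.

4.715%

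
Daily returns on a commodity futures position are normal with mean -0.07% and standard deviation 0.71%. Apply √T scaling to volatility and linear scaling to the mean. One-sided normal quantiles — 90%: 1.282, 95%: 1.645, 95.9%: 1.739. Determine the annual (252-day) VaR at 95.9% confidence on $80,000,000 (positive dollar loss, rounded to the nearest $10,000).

σ_{252d} = 0.71% × √252 = 11.271%; μ_{252d} = 252 × -0.07% = -17.640%.
VaR = −(-17.640%) + 1.739 × 11.271% = 37.240%.
On $80,000,000: 0.37240 × $80,000,000 = $29,792,000.

$29,790,000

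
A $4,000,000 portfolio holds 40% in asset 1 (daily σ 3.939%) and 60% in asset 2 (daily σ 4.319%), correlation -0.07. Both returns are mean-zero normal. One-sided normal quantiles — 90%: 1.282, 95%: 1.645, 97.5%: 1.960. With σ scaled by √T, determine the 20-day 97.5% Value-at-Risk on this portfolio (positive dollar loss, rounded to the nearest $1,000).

σ_p = √(0.4²·3.939² + 0.6²·4.319² + 2·-0.07·0.4·0.6·3.939·4.319) = 2.937%.
σ_{20d} = 2.937% × √20 = 13.135%.
VaR = 1.960 × 13.135% = 25.745%; on $4,000,000 that is $1,029,800.

$1,030,000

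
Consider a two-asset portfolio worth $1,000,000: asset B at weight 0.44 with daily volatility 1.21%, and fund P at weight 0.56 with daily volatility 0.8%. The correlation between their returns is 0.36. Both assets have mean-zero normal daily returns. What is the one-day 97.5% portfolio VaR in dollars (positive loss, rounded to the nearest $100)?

$15,900

σ_p² = 0.44²·1.21² + 0.56²·0.8² + 2·0.36·0.44·0.56·1.21·0.8 = 0.6559 (%²).
σ_p = √0.6559 = 0.810%.
At 97.5%, z = 1.960.
VaR = 1.960 × 0.810% = 1.588%; on $1,000,000 that is $15,880.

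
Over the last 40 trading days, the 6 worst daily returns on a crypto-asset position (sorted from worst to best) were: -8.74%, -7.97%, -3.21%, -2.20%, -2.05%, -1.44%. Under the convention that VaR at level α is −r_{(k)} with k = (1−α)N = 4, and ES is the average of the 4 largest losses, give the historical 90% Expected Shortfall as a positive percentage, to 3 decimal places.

The 4 worst returns sum to -22.12%.
ES = −(-22.12%) / 4 = 5.53% ≈ 5.530%.

5.530%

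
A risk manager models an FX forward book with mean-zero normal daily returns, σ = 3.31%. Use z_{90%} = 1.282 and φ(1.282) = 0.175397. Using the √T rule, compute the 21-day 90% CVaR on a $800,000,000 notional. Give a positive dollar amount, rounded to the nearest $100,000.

$212,800,000

σ_{21d} = 3.31% × √21 = 15.168%.
ES multiplier = φ(z)/(1−α) = 0.175397/0.1 = 1.754.
ES = 15.168% × 1.754 = 26.605%; on $800,000,000: $212,840,000.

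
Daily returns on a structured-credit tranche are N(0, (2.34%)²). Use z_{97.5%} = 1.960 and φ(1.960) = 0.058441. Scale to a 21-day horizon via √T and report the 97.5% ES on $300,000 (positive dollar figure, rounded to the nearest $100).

σ_{21d} = 2.34% × √21 = 10.723%.
ES multiplier = φ(z)/(1−α) = 0.058441/0.025 = 2.338.
ES = 10.723% × 2.338 = 25.070%; on $300,000: $75,210.

$75,200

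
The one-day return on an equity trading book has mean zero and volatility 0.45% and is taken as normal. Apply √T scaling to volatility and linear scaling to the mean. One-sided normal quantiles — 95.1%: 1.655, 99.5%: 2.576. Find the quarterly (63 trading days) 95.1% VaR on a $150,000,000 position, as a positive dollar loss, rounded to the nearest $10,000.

σ_{63d} = 0.45% × √63 = 3.572%.
VaR = 1.655 × 3.572% = 5.912%.
On $150,000,000: 0.05912 × $150,000,000 = $8,868,000.

$8,870,000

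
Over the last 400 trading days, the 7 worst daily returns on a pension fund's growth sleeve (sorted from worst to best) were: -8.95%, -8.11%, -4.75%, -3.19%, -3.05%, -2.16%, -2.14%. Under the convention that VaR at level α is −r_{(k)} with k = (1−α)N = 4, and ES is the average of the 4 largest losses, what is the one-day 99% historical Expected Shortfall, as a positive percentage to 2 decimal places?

6.25%

The 4 worst returns sum to -25.00%.
ES = −(-25.00%) / 4 = 6.25%.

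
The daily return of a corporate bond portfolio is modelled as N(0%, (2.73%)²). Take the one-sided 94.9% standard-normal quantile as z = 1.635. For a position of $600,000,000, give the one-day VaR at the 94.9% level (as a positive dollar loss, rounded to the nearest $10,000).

$26,780,000

VaR = z·σ = 1.635 × 2.73% = 4.464%.
On $600,000,000: 0.04464 × $600,000,000 = $26,784,000.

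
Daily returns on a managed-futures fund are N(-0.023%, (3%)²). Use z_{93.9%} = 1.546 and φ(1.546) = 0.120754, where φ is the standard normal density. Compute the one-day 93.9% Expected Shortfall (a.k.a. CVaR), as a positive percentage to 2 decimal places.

5.96%

Tail multiplier: φ(z)/(1−α) = 0.120754 / 0.061 = 1.980.
ES = −(-0.023%) + 3% × 1.980 = 5.963%.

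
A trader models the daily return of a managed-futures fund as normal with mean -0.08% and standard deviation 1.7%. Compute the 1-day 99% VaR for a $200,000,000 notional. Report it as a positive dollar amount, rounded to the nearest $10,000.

At 99% one-sided, z = 2.326.
VaR = −μ + z·σ = −(-0.08%) + 2.326 × 1.7% = 4.034%.
On $200,000,000: 0.04034 × $200,000,000 = $8,068,000.

$8,070,000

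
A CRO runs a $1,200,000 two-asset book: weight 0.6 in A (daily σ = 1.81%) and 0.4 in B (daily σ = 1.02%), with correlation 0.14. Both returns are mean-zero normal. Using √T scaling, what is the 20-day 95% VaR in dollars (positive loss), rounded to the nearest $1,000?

$107,000

σ_p = √(0.6²·1.81² + 0.4²·1.02² + 2·0.14·0.6·0.4·1.81·1.02) = 1.212%.
σ_{20d} = 1.212% × √20 = 5.420%.
z(95%) = 1.645.
VaR = 1.645 × 5.420% = 8.916%; on $1,200,000 that is $106,992.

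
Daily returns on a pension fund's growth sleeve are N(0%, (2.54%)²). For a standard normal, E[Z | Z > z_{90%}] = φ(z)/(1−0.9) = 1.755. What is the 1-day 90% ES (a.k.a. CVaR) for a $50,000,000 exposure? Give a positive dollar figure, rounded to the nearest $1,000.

ES = 2.54% × 1.755 = 4.458%.
On $50,000,000: 0.04458 × $50,000,000 = $2,229,000.

$2,229,000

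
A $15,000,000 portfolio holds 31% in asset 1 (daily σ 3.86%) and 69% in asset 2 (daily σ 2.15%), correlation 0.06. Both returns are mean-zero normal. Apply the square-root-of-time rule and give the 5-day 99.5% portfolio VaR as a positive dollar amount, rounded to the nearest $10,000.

σ_p = √(0.31²·3.86² + 0.69²·2.15² + 2·0.06·0.31·0.69·3.86·2.15) = 1.961%.
σ_{5d} = 1.961% × √5 = 4.385%.
z(99.5%) = 2.576.
VaR = 2.576 × 4.385% = 11.296%; on $15,000,000 that is $1,694,400.

$1,690,000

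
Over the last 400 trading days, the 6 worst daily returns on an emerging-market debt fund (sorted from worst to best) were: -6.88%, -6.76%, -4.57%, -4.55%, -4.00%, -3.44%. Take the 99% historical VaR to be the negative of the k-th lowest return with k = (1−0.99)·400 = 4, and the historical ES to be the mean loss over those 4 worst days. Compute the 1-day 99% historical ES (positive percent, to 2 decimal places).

5.69%

The 4 worst returns sum to -22.76%.
ES = −(-22.76%) / 4 = 5.69%.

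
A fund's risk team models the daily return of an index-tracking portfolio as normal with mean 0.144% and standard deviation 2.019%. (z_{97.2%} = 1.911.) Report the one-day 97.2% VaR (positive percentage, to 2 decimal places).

3.71%

VaR = −μ + z·σ = −(0.144%) + 1.911 × 2.019% = 3.714%.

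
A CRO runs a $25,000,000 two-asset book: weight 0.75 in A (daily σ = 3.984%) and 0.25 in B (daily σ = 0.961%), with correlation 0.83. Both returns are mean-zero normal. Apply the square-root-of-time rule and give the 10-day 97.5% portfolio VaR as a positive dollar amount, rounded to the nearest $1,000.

$4,943,000

σ_p = √(0.75²·3.984² + 0.25²·0.961² + 2·0.83·0.75·0.25·3.984·0.961) = 3.190%.
σ_{10d} = 3.190% × √10 = 10.088%.
z(97.5%) = 1.960.
VaR = 1.960 × 10.088% = 19.772%; on $25,000,000 that is $4,943,000.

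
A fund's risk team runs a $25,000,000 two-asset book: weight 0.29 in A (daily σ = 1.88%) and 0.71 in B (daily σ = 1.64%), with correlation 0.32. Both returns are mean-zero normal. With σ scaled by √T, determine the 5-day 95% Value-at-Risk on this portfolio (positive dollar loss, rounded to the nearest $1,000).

$1,320,000

σ_p = √(0.29²·1.88² + 0.71²·1.64² + 2·0.32·0.29·0.71·1.88·1.64) = 1.435%.
σ_{5d} = 1.435% × √5 = 3.209%.
z(95%) = 1.645.
VaR = 1.645 × 3.209% = 5.279%; on $25,000,000 that is $1,319,750.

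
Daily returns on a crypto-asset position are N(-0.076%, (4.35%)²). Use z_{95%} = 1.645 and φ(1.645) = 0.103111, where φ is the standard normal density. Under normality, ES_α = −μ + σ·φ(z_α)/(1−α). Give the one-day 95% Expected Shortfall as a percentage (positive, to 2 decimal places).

Tail multiplier: φ(z)/(1−α) = 0.103111 / 0.05 = 2.062.
ES = −(-0.076%) + 4.35% × 2.062 = 9.046%.

9.05%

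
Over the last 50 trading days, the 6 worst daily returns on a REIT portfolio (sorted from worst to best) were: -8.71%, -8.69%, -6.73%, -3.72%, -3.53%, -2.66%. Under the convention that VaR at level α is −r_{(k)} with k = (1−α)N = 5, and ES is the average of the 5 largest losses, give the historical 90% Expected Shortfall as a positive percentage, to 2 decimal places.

The 5 worst returns sum to -31.38%.
ES = −(-31.38%) / 5 = 6.276% ≈ 6.28%.

6.28%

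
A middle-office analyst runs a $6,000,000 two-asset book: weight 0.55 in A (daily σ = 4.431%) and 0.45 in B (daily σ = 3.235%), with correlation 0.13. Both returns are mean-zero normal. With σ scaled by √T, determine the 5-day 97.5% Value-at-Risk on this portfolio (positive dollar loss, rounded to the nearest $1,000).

$788,000

σ_p = √(0.55²·4.431² + 0.45²·3.235² + 2·0.13·0.55·0.45·4.431·3.235) = 2.997%.
σ_{5d} = 2.997% × √5 = 6.701%.
z(97.5%) = 1.960.
VaR = 1.960 × 6.701% = 13.134%; on $6,000,000 that is $788,040.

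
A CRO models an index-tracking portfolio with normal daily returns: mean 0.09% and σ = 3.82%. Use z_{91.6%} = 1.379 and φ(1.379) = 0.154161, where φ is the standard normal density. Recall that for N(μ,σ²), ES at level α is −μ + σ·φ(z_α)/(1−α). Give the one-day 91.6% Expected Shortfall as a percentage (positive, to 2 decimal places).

Tail multiplier: φ(z)/(1−α) = 0.154161 / 0.084 = 1.835.
ES = −(0.09%) + 3.82% × 1.835 = 6.920%.

6.92%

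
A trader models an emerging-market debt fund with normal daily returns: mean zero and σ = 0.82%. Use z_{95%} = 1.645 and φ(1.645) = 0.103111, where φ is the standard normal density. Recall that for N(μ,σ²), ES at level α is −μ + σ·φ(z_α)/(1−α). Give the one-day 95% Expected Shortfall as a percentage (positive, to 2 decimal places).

1.69%

Tail multiplier: φ(z)/(1−α) = 0.103111 / 0.05 = 2.062.
ES = 0.82% × 2.062 = 1.691%.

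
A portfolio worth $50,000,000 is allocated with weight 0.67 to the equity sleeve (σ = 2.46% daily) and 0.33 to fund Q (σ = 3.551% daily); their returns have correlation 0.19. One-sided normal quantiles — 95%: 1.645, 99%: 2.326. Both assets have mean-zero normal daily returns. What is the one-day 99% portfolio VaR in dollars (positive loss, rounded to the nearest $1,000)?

$2,554,000

σ_p² = 0.67²·2.46² + 0.33²·3.551² + 2·0.19·0.67·0.33·2.46·3.551 = 4.8237 (%²).
σ_p = √4.8237 = 2.196%.
VaR = 2.326 × 2.196% = 5.108%; on $50,000,000 that is $2,554,000.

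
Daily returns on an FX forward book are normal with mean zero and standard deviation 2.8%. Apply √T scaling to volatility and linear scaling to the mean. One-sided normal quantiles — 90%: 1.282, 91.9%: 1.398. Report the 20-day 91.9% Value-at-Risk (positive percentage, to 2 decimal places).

17.51%

σ_{20d} = 2.8% × √20 = 12.522%.
VaR = 1.398 × 12.522% = 17.506%.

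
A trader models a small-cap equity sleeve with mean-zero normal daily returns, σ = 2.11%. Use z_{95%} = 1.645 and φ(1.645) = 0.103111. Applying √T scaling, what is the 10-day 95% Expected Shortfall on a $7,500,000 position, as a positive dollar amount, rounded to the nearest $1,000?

$1,032,000

σ_{10d} = 2.11% × √10 = 6.672%.
ES multiplier = φ(z)/(1−α) = 0.103111/0.05 = 2.062.
ES = 6.672% × 2.062 = 13.758%; on $7,500,000: $1,031,850.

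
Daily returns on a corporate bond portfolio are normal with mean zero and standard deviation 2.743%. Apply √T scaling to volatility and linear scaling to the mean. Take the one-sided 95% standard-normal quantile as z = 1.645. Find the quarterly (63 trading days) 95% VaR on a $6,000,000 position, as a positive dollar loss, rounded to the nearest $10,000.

$2,150,000

σ_{63d} = 2.743% × √63 = 21.772%.
VaR = 1.645 × 21.772% = 35.815%.
On $6,000,000: 0.35815 × $6,000,000 = $2,148,900.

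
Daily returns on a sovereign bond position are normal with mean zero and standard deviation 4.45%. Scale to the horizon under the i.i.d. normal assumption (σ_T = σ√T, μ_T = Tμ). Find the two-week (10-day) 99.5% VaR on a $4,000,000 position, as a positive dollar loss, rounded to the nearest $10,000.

$1,450,000

At 99.5%, z = 2.576.
σ_{10d} = 4.45% × √10 = 14.072%.
VaR = 2.576 × 14.072% = 36.249%.
On $4,000,000: 0.36249 × $4,000,000 = $1,449,960.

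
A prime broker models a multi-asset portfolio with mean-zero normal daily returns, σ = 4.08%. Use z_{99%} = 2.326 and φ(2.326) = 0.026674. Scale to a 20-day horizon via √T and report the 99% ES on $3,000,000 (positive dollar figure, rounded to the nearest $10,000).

σ_{20d} = 4.08% × √20 = 18.246%.
ES multiplier = φ(z)/(1−α) = 0.026674/0.01 = 2.667.
ES = 18.246% × 2.667 = 48.662%; on $3,000,000: $1,459,860.

$1,460,000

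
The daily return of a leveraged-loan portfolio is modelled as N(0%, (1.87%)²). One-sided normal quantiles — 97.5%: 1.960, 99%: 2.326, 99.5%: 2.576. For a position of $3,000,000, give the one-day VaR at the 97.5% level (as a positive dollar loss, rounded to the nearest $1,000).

$110,000

VaR = z·σ = 1.960 × 1.87% = 3.665%.
On $3,000,000: 0.03665 × $3,000,000 = $109,950.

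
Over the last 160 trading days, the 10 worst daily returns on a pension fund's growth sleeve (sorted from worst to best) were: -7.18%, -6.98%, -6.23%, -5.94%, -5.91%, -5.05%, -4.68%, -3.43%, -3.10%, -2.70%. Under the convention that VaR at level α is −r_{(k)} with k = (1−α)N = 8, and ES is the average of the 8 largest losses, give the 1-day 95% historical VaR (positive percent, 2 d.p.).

3.43%

k = 8; the 8th lowest return is -3.43%, so VaR = 3.43%.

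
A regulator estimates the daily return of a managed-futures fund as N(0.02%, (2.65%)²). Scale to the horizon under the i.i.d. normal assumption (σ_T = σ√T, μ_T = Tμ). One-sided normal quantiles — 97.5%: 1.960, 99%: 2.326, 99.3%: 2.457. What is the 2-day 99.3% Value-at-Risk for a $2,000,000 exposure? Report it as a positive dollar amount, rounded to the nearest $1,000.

σ_{2d} = 2.65% × √2 = 3.748%; μ_{2d} = 2 × 0.02% = 0.040%.
VaR = −(0.040%) + 2.457 × 3.748% = 9.169%.
On $2,000,000: 0.09169 × $2,000,000 = $183,380.

$183,000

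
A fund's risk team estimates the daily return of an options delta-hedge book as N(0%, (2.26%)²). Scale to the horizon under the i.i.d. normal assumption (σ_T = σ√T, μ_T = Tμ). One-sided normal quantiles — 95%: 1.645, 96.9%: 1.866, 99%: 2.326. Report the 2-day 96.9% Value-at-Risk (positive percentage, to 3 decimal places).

5.964%

σ_{2d} = 2.26% × √2 = 3.196%.
VaR = 1.866 × 3.196% = 5.964%.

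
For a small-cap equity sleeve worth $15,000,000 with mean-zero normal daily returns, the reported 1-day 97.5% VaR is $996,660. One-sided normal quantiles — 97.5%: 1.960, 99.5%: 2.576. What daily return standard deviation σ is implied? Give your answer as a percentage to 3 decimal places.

VaR as a fraction: $996,660 / $15,000,000 = 6.644%.
σ = VaR / z = 6.644% / 1.960 = 3.390%.

3.390%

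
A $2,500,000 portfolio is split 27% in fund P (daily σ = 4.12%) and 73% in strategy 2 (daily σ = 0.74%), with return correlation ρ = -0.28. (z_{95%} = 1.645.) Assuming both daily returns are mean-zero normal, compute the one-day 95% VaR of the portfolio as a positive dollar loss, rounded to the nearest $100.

$44,900

σ_p² = 0.27²·4.12² + 0.73²·0.74² + 2·-0.28·0.27·0.73·4.12·0.74 = 1.1927 (%²).
σ_p = √1.1927 = 1.092%.
VaR = 1.645 × 1.092% = 1.796%; on $2,500,000 that is $44,900.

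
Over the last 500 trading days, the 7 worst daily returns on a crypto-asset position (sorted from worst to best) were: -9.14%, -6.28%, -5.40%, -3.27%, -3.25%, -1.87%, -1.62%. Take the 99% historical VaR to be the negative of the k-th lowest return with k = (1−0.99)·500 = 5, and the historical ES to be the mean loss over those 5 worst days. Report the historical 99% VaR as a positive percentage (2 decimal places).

3.25%

k = 5; the 5th lowest return is -3.25%, so VaR = 3.25%.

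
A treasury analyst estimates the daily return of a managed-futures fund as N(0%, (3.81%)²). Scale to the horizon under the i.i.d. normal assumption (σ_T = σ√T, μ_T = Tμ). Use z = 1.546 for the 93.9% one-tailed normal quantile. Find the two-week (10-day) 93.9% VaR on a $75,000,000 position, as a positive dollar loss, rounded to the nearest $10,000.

σ_{10d} = 3.81% × √10 = 12.048%.
VaR = 1.546 × 12.048% = 18.626%.
On $75,000,000: 0.18626 × $75,000,000 = $13,969,500.

$13,970,000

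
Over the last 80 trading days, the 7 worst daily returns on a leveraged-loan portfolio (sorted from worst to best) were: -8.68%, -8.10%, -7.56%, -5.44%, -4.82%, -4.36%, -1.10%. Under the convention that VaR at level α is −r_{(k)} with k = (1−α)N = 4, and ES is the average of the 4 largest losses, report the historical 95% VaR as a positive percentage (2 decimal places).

k = 4; the 4th lowest return is -5.44%, so VaR = 5.44%.

5.44%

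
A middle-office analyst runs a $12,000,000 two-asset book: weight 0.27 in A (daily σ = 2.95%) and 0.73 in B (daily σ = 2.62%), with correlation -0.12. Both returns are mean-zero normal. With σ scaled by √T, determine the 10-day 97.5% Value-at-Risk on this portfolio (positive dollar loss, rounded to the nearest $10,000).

σ_p = √(0.27²·2.95² + 0.73²·2.62² + 2·-0.12·0.27·0.73·2.95·2.62) = 1.982%.
σ_{10d} = 1.982% × √10 = 6.268%.
z(97.5%) = 1.960.
VaR = 1.960 × 6.268% = 12.285%; on $12,000,000 that is $1,474,200.

$1,470,000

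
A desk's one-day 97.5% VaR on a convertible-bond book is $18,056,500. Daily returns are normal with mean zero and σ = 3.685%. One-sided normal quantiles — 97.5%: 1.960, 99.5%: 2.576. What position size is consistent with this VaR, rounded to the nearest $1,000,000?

$250,000,000

VaR as a fraction of value: z·σ = 1.960 × 3.685% = 7.2226%.
Position = $18,056,500 / 0.072226 = $250,000,000.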